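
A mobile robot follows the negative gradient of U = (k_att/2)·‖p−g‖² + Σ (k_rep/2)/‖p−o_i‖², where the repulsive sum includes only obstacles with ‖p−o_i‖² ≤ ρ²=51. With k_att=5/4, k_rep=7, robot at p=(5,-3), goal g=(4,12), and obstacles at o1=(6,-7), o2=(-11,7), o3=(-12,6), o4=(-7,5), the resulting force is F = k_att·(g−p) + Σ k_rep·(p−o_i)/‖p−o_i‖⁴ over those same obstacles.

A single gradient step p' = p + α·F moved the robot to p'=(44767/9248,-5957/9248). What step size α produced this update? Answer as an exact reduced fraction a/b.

F_att = 5/4·(g−p) = 5/4·(-1,15) = (-1.2500,18.7500)
o1: d²=17 ≤ ρ²=51; F_rep = 7·(-1,4)/17² = (-0.0242,0.0969)
o2: d²=356 > ρ²=51 → inactive
o3: d²=370 > ρ²=51 → inactive
o4: d²=208 > ρ²=51 → inactive
F = F_att + ΣF_rep = (-1.2742,18.8469)
Δp = p'−p = (-0.1593,2.3559); α = Δx/Fx = (-1473/9248) / (-1473/1156) = 1/8
check: Δy/Fy = (21787/9248) / (21787/1156) = 1/8 ✓

α = 1/8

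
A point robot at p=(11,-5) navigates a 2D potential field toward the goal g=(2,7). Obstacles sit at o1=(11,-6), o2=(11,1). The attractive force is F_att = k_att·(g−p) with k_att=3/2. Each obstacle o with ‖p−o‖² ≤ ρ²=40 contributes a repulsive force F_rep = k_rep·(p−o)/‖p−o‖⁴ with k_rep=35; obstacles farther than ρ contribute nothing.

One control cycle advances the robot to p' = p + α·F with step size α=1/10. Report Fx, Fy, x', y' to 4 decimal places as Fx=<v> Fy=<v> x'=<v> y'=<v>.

F_att = 3/2·(g−p) = 3/2·(-9,12) = (-13.5000,18.0000)
o1: d²=1 ≤ ρ²=40; F_rep = 35·(0,1)/1² = (0.0000,35.0000)
o2: d²=36 ≤ ρ²=40; F_rep = 35·(0,-6)/36² = (0.0000,-0.1620)
F = F_att + ΣF_rep = (-13.5000,52.8380)
p' = p + 1/10·F = (9.6500,0.2838)

Fx=-13.5000 Fy=52.8380 x'=9.6500 y'=0.2838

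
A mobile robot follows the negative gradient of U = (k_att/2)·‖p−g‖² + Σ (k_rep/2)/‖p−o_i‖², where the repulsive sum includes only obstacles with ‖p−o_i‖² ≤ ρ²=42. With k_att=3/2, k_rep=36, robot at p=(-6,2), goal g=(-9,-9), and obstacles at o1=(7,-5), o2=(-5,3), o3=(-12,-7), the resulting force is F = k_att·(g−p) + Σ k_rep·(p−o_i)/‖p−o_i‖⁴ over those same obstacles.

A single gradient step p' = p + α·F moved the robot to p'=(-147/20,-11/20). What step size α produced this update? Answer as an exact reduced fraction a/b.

F_att = 3/2·(g−p) = 3/2·(-3,-11) = (-4.5000,-16.5000)
o1: d²=218 > ρ²=42 → inactive
o2: d²=2 ≤ ρ²=42; F_rep = 36·(-1,-1)/2² = (-9.0000,-9.0000)
o3: d²=117 > ρ²=42 → inactive
F = F_att + ΣF_rep = (-13.5000,-25.5000)
Δp = p'−p = (-1.3500,-2.5500); α = Δx/Fx = (-27/20) / (-27/2) = 1/10
check: Δy/Fy = (-51/20) / (-51/2) = 1/10 ✓

α = 1/10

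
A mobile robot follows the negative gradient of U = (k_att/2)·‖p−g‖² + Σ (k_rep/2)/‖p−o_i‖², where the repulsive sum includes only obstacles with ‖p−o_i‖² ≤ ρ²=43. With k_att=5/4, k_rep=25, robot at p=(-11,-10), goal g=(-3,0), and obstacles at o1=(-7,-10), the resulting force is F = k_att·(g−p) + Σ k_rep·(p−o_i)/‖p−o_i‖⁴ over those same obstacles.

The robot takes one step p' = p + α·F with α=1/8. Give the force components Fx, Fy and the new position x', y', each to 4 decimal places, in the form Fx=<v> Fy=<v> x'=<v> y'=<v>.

Fx=9.6094 Fy=12.5000 x'=-9.7988 y'=-8.4375

F_att = 5/4·(g−p) = 5/4·(8,10) = (10.0000,12.5000)
o1: d²=16 ≤ ρ²=43; F_rep = 25·(-4,0)/16² = (-0.3906,0.0000)
F = F_att + ΣF_rep = (9.6094,12.5000)
p' = p + 1/8·F = (-9.7988,-8.4375)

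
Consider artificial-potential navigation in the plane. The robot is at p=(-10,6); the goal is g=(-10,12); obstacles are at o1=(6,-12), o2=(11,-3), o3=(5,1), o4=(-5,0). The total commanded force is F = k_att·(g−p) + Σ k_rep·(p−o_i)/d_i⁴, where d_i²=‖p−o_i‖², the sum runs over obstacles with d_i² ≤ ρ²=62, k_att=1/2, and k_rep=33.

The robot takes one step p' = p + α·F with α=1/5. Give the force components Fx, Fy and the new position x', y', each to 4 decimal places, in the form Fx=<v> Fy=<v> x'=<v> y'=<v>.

Fx=-0.0443 Fy=3.0532 x'=-10.0089 y'=6.6106

F_att = 1/2·(g−p) = 1/2·(0,6) = (0.0000,3.0000)
o1: d²=580 > ρ²=62 → inactive
o2: d²=522 > ρ²=62 → inactive
o3: d²=250 > ρ²=62 → inactive
o4: d²=61 ≤ ρ²=62; F_rep = 33·(-5,6)/61² = (-0.0443,0.0532)
F = F_att + ΣF_rep = (-0.0443,3.0532)
p' = p + 1/5·F = (-10.0089,6.6106)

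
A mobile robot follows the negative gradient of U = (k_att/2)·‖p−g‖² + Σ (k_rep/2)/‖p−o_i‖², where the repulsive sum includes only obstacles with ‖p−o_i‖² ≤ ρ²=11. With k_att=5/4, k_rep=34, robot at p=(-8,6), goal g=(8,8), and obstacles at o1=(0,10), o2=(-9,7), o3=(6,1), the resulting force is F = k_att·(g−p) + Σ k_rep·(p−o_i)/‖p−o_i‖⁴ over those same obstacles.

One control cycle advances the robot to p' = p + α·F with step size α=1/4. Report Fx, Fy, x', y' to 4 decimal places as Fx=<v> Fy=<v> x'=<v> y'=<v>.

F_att = 5/4·(g−p) = 5/4·(16,2) = (20.0000,2.5000)
o1: d²=80 > ρ²=11 → inactive
o2: d²=2 ≤ ρ²=11; F_rep = 34·(1,-1)/2² = (8.5000,-8.5000)
o3: d²=221 > ρ²=11 → inactive
F = F_att + ΣF_rep = (28.5000,-6.0000)
p' = p + 1/4·F = (-0.8750,4.5000)

Fx=28.5000 Fy=-6.0000 x'=-0.8750 y'=4.5000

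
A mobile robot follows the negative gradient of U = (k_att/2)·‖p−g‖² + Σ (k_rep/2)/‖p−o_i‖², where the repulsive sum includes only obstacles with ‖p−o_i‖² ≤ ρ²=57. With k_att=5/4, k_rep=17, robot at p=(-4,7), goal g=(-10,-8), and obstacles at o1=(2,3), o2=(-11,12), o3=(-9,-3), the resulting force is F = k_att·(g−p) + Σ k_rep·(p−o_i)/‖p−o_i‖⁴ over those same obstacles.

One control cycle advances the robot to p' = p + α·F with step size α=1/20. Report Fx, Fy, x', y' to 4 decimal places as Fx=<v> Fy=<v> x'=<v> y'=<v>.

F_att = 5/4·(g−p) = 5/4·(-6,-15) = (-7.5000,-18.7500)
o1: d²=52 ≤ ρ²=57; F_rep = 17·(-6,4)/52² = (-0.0377,0.0251)
o2: d²=74 > ρ²=57 → inactive
o3: d²=125 > ρ²=57 → inactive
F = F_att + ΣF_rep = (-7.5377,-18.7249)
p' = p + 1/20·F = (-4.3769,6.0638)

Fx=-7.5377 Fy=-18.7249 x'=-4.3769 y'=6.0638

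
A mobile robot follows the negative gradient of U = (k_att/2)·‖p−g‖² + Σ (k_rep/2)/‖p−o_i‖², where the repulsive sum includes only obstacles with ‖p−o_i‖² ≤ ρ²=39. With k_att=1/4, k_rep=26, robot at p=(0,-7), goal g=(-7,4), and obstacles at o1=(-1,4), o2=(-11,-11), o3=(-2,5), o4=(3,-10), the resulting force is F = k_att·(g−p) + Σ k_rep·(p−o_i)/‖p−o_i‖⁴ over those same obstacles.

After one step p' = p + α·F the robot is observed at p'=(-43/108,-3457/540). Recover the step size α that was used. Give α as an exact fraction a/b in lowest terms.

α = 1/5

F_att = 1/4·(g−p) = 1/4·(-7,11) = (-1.7500,2.7500)
o1: d²=122 > ρ²=39 → inactive
o2: d²=137 > ρ²=39 → inactive
o3: d²=148 > ρ²=39 → inactive
o4: d²=18 ≤ ρ²=39; F_rep = 26·(-3,3)/18² = (-0.2407,0.2407)
F = F_att + ΣF_rep = (-1.9907,2.9907)
Δp = p'−p = (-0.3981,0.5981); α = Δx/Fx = (-43/108) / (-215/108) = 1/5
check: Δy/Fy = (323/540) / (323/108) = 1/5 ✓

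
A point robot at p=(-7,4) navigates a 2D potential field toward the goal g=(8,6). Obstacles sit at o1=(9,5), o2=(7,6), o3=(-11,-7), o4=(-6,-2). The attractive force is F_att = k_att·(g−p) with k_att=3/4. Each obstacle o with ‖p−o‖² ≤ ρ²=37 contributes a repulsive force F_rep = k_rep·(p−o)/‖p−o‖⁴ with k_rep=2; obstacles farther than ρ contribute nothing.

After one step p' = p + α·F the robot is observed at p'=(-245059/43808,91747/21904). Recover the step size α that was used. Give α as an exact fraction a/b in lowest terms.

α = 1/8

F_att = 3/4·(g−p) = 3/4·(15,2) = (11.2500,1.5000)
o1: d²=257 > ρ²=37 → inactive
o2: d²=200 > ρ²=37 → inactive
o3: d²=137 > ρ²=37 → inactive
o4: d²=37 ≤ ρ²=37; F_rep = 2·(-1,6)/37² = (-0.0015,0.0088)
F = F_att + ΣF_rep = (11.2485,1.5088)
Δp = p'−p = (1.4061,0.1886); α = Δx/Fx = (61597/43808) / (61597/5476) = 1/8
check: Δy/Fy = (4131/21904) / (4131/2738) = 1/8 ✓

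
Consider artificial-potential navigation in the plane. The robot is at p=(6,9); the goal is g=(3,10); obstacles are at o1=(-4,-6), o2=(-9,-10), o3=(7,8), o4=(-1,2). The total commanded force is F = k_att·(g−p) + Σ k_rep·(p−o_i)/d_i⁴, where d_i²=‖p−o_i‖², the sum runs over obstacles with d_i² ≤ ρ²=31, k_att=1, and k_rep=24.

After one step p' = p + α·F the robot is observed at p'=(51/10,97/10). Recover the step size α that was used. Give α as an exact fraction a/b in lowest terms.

F_att = 1·(g−p) = 1·(-3,1) = (-3.0000,1.0000)
o1: d²=325 > ρ²=31 → inactive
o2: d²=586 > ρ²=31 → inactive
o3: d²=2 ≤ ρ²=31; F_rep = 24·(-1,1)/2² = (-6.0000,6.0000)
o4: d²=98 > ρ²=31 → inactive
F = F_att + ΣF_rep = (-9.0000,7.0000)
Δp = p'−p = (-0.9000,0.7000); α = Δx/Fx = (-9/10) / (-9) = 1/10
check: Δy/Fy = (7/10) / (7) = 1/10 ✓

α = 1/10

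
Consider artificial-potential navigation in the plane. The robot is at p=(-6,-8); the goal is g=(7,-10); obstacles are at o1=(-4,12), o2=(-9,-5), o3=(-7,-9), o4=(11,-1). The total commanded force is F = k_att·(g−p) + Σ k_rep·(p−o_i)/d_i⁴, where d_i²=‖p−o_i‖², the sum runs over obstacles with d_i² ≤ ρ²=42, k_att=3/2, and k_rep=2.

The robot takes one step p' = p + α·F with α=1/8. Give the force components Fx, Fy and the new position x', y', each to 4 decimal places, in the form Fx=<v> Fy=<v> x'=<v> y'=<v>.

F_att = 3/2·(g−p) = 3/2·(13,-2) = (19.5000,-3.0000)
o1: d²=404 > ρ²=42 → inactive
o2: d²=18 ≤ ρ²=42; F_rep = 2·(3,-3)/18² = (0.0185,-0.0185)
o3: d²=2 ≤ ρ²=42; F_rep = 2·(1,1)/2² = (0.5000,0.5000)
o4: d²=338 > ρ²=42 → inactive
F = F_att + ΣF_rep = (20.0185,-2.5185)
p' = p + 1/8·F = (-3.4977,-8.3148)

Fx=20.0185 Fy=-2.5185 x'=-3.4977 y'=-8.3148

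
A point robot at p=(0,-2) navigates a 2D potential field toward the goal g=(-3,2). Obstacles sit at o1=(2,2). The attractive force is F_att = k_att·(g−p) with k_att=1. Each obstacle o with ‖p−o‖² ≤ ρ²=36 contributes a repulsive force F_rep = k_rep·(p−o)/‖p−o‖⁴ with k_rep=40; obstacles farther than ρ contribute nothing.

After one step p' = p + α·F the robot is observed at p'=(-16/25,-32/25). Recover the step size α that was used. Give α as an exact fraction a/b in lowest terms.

α = 1/5

F_att = 1·(g−p) = 1·(-3,4) = (-3.0000,4.0000)
o1: d²=20 ≤ ρ²=36; F_rep = 40·(-2,-4)/20² = (-0.2000,-0.4000)
F = F_att + ΣF_rep = (-3.2000,3.6000)
Δp = p'−p = (-0.6400,0.7200); α = Δx/Fx = (-16/25) / (-16/5) = 1/5
check: Δy/Fy = (18/25) / (18/5) = 1/5 ✓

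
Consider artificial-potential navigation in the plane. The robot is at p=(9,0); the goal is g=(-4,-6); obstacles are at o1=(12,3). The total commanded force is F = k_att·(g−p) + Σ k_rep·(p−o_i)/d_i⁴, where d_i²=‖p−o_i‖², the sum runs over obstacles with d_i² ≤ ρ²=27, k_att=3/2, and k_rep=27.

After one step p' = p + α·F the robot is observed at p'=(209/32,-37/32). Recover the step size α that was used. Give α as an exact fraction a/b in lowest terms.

α = 1/8

F_att = 3/2·(g−p) = 3/2·(-13,-6) = (-19.5000,-9.0000)
o1: d²=18 ≤ ρ²=27; F_rep = 27·(-3,-3)/18² = (-0.2500,-0.2500)
F = F_att + ΣF_rep = (-19.7500,-9.2500)
Δp = p'−p = (-2.4688,-1.1562); α = Δx/Fx = (-79/32) / (-79/4) = 1/8
check: Δy/Fy = (-37/32) / (-37/4) = 1/8 ✓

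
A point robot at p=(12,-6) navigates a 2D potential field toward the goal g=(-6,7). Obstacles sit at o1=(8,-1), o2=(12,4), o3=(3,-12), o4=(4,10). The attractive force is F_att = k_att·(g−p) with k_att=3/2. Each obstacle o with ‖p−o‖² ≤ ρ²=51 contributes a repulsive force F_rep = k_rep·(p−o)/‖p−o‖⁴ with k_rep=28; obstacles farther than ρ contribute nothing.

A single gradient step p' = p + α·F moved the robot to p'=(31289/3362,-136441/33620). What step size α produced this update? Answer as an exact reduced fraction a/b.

α = 1/10

F_att = 3/2·(g−p) = 3/2·(-18,13) = (-27.0000,19.5000)
o1: d²=41 ≤ ρ²=51; F_rep = 28·(4,-5)/41² = (0.0666,-0.0833)
o2: d²=100 > ρ²=51 → inactive
o3: d²=117 > ρ²=51 → inactive
o4: d²=320 > ρ²=51 → inactive
F = F_att + ΣF_rep = (-26.9334,19.4167)
Δp = p'−p = (-2.6933,1.9417); α = Δx/Fx = (-9055/3362) / (-45275/1681) = 1/10
check: Δy/Fy = (65279/33620) / (65279/3362) = 1/10 ✓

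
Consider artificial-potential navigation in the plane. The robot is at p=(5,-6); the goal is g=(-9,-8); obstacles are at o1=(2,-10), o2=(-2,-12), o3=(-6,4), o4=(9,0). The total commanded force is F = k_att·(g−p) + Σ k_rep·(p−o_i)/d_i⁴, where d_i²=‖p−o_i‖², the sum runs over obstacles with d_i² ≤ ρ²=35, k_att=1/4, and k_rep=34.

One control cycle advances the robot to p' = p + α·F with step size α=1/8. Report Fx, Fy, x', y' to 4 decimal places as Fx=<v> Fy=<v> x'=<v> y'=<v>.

Fx=-3.3368 Fy=-0.2824 x'=4.5829 y'=-6.0353

F_att = 1/4·(g−p) = 1/4·(-14,-2) = (-3.5000,-0.5000)
o1: d²=25 ≤ ρ²=35; F_rep = 34·(3,4)/25² = (0.1632,0.2176)
o2: d²=85 > ρ²=35 → inactive
o3: d²=221 > ρ²=35 → inactive
o4: d²=52 > ρ²=35 → inactive
F = F_att + ΣF_rep = (-3.3368,-0.2824)
p' = p + 1/8·F = (4.5829,-6.0353)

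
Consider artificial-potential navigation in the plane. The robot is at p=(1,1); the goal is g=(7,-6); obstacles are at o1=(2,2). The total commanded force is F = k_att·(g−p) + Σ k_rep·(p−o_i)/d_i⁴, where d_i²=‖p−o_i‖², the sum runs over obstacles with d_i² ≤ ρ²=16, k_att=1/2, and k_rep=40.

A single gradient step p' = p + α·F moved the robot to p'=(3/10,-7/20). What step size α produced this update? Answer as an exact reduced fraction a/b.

F_att = 1/2·(g−p) = 1/2·(6,-7) = (3.0000,-3.5000)
o1: d²=2 ≤ ρ²=16; F_rep = 40·(-1,-1)/2² = (-10.0000,-10.0000)
F = F_att + ΣF_rep = (-7.0000,-13.5000)
Δp = p'−p = (-0.7000,-1.3500); α = Δx/Fx = (-7/10) / (-7) = 1/10
check: Δy/Fy = (-27/20) / (-27/2) = 1/10 ✓

α = 1/10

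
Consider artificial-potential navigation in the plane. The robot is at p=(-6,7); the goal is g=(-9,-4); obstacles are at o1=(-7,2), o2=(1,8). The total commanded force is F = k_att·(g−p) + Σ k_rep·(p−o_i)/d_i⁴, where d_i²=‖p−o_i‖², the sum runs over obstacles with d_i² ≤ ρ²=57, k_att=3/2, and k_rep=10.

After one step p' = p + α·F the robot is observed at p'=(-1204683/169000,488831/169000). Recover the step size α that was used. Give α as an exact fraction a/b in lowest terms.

α = 1/4

F_att = 3/2·(g−p) = 3/2·(-3,-11) = (-4.5000,-16.5000)
o1: d²=26 ≤ ρ²=57; F_rep = 10·(1,5)/26² = (0.0148,0.0740)
o2: d²=50 ≤ ρ²=57; F_rep = 10·(-7,-1)/50² = (-0.0280,-0.0040)
F = F_att + ΣF_rep = (-4.5132,-16.4300)
Δp = p'−p = (-1.1283,-4.1075); α = Δx/Fx = (-190683/169000) / (-190683/42250) = 1/4
check: Δy/Fy = (-694169/169000) / (-694169/42250) = 1/4 ✓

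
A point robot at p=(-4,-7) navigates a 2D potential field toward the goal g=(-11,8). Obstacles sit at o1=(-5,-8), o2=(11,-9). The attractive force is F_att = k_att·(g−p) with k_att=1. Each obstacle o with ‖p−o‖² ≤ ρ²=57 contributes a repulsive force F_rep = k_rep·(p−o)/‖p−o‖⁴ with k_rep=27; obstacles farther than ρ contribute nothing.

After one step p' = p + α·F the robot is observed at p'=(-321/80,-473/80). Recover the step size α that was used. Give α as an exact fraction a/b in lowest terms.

F_att = 1·(g−p) = 1·(-7,15) = (-7.0000,15.0000)
o1: d²=2 ≤ ρ²=57; F_rep = 27·(1,1)/2² = (6.7500,6.7500)
o2: d²=229 > ρ²=57 → inactive
F = F_att + ΣF_rep = (-0.2500,21.7500)
Δp = p'−p = (-0.0125,1.0875); α = Δx/Fx = (-1/80) / (-1/4) = 1/20
check: Δy/Fy = (87/80) / (87/4) = 1/20 ✓

α = 1/20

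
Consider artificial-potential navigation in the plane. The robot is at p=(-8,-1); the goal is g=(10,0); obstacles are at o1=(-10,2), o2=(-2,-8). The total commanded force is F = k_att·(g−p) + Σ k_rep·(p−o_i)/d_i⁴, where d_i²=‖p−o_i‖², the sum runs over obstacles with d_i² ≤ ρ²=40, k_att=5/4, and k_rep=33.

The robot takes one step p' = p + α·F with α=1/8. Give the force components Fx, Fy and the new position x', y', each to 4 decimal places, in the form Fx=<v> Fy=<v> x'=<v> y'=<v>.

Fx=22.8905 Fy=0.6642 x'=-5.1387 y'=-0.9170

F_att = 5/4·(g−p) = 5/4·(18,1) = (22.5000,1.2500)
o1: d²=13 ≤ ρ²=40; F_rep = 33·(2,-3)/13² = (0.3905,-0.5858)
o2: d²=85 > ρ²=40 → inactive
F = F_att + ΣF_rep = (22.8905,0.6642)
p' = p + 1/8·F = (-5.1387,-0.9170)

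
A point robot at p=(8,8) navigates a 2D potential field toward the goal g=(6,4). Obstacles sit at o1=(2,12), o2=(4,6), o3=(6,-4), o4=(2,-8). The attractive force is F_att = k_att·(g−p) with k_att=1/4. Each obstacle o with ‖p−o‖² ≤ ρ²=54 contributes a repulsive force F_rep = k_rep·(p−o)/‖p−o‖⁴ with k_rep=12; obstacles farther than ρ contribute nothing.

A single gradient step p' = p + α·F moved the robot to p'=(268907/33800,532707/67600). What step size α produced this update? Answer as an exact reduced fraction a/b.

F_att = 1/4·(g−p) = 1/4·(-2,-4) = (-0.5000,-1.0000)
o1: d²=52 ≤ ρ²=54; F_rep = 12·(6,-4)/52² = (0.0266,-0.0178)
o2: d²=20 ≤ ρ²=54; F_rep = 12·(4,2)/20² = (0.1200,0.0600)
o3: d²=148 > ρ²=54 → inactive
o4: d²=292 > ρ²=54 → inactive
F = F_att + ΣF_rep = (-0.3534,-0.9578)
Δp = p'−p = (-0.0442,-0.1197); α = Δx/Fx = (-1493/33800) / (-1493/4225) = 1/8
check: Δy/Fy = (-8093/67600) / (-8093/8450) = 1/8 ✓

α = 1/8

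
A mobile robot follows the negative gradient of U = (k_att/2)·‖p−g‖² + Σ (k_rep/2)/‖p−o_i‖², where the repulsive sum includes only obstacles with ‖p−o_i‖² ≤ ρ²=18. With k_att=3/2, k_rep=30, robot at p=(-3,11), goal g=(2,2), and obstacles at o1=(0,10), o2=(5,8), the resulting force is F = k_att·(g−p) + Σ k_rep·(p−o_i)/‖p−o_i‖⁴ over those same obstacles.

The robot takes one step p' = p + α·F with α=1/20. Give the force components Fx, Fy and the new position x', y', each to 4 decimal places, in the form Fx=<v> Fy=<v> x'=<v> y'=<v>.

Fx=6.6000 Fy=-13.2000 x'=-2.6700 y'=10.3400

F_att = 3/2·(g−p) = 3/2·(5,-9) = (7.5000,-13.5000)
o1: d²=10 ≤ ρ²=18; F_rep = 30·(-3,1)/10² = (-0.9000,0.3000)
o2: d²=73 > ρ²=18 → inactive
F = F_att + ΣF_rep = (6.6000,-13.2000)
p' = p + 1/20·F = (-2.6700,10.3400)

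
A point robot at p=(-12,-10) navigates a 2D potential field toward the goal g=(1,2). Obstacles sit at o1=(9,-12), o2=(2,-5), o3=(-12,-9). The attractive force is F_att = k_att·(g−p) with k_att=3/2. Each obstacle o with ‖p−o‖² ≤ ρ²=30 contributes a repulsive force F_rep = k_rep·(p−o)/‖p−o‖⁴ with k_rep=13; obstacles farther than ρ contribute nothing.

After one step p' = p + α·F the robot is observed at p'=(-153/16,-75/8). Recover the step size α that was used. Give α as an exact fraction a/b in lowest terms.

α = 1/8

F_att = 3/2·(g−p) = 3/2·(13,12) = (19.5000,18.0000)
o1: d²=445 > ρ²=30 → inactive
o2: d²=221 > ρ²=30 → inactive
o3: d²=1 ≤ ρ²=30; F_rep = 13·(0,-1)/1² = (0.0000,-13.0000)
F = F_att + ΣF_rep = (19.5000,5.0000)
Δp = p'−p = (2.4375,0.6250); α = Δx/Fx = (39/16) / (39/2) = 1/8
check: Δy/Fy = (5/8) / (5) = 1/8 ✓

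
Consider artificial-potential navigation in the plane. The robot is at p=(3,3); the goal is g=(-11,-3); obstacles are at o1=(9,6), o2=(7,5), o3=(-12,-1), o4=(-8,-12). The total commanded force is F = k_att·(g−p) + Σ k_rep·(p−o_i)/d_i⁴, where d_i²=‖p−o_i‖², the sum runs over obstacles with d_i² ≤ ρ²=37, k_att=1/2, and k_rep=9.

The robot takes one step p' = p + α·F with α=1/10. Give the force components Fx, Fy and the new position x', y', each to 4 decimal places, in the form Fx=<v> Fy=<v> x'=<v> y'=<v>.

Fx=-7.0900 Fy=-3.0450 x'=2.2910 y'=2.6955

F_att = 1/2·(g−p) = 1/2·(-14,-6) = (-7.0000,-3.0000)
o1: d²=45 > ρ²=37 → inactive
o2: d²=20 ≤ ρ²=37; F_rep = 9·(-4,-2)/20² = (-0.0900,-0.0450)
o3: d²=241 > ρ²=37 → inactive
o4: d²=346 > ρ²=37 → inactive
F = F_att + ΣF_rep = (-7.0900,-3.0450)
p' = p + 1/10·F = (2.2910,2.6955)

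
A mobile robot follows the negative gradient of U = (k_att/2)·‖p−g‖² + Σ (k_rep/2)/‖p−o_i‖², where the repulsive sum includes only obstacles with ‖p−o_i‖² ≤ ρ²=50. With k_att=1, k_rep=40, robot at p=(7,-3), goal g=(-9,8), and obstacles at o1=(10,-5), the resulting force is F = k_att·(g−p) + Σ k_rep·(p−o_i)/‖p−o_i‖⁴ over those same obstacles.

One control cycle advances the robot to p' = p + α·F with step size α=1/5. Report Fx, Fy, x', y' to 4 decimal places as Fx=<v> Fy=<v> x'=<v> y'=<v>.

F_att = 1·(g−p) = 1·(-16,11) = (-16.0000,11.0000)
o1: d²=13 ≤ ρ²=50; F_rep = 40·(-3,2)/13² = (-0.7101,0.4734)
F = F_att + ΣF_rep = (-16.7101,11.4734)
p' = p + 1/5·F = (3.6580,-0.7053)

Fx=-16.7101 Fy=11.4734 x'=3.6580 y'=-0.7053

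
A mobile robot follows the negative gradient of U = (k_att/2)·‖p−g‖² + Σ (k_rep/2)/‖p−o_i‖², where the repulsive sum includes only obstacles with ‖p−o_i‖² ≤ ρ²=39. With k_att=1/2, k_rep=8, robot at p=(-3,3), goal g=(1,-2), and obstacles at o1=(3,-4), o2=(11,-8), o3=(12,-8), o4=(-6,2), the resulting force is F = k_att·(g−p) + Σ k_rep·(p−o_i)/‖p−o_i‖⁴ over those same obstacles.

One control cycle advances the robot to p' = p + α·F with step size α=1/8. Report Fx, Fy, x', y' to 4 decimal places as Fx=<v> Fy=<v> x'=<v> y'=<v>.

F_att = 1/2·(g−p) = 1/2·(4,-5) = (2.0000,-2.5000)
o1: d²=85 > ρ²=39 → inactive
o2: d²=317 > ρ²=39 → inactive
o3: d²=346 > ρ²=39 → inactive
o4: d²=10 ≤ ρ²=39; F_rep = 8·(3,1)/10² = (0.2400,0.0800)
F = F_att + ΣF_rep = (2.2400,-2.4200)
p' = p + 1/8·F = (-2.7200,2.6975)

Fx=2.2400 Fy=-2.4200 x'=-2.7200 y'=2.6975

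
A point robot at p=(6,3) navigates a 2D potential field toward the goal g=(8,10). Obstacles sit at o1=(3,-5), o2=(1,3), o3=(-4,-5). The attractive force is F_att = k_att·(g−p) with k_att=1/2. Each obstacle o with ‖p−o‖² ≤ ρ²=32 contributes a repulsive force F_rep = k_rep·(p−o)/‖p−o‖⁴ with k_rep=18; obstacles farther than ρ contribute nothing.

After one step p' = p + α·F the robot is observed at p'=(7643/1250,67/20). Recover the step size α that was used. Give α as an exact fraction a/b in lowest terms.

α = 1/10

F_att = 1/2·(g−p) = 1/2·(2,7) = (1.0000,3.5000)
o1: d²=73 > ρ²=32 → inactive
o2: d²=25 ≤ ρ²=32; F_rep = 18·(5,0)/25² = (0.1440,0.0000)
o3: d²=164 > ρ²=32 → inactive
F = F_att + ΣF_rep = (1.1440,3.5000)
Δp = p'−p = (0.1144,0.3500); α = Δx/Fx = (143/1250) / (143/125) = 1/10
check: Δy/Fy = (7/20) / (7/2) = 1/10 ✓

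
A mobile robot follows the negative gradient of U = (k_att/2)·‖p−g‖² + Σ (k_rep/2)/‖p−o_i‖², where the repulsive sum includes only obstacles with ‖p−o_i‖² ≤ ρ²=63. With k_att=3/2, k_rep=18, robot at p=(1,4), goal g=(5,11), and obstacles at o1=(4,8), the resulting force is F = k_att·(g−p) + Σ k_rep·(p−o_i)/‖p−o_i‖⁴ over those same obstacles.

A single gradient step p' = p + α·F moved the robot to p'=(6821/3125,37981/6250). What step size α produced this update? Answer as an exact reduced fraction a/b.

α = 1/5

F_att = 3/2·(g−p) = 3/2·(4,7) = (6.0000,10.5000)
o1: d²=25 ≤ ρ²=63; F_rep = 18·(-3,-4)/25² = (-0.0864,-0.1152)
F = F_att + ΣF_rep = (5.9136,10.3848)
Δp = p'−p = (1.1827,2.0770); α = Δx/Fx = (3696/3125) / (3696/625) = 1/5
check: Δy/Fy = (12981/6250) / (12981/1250) = 1/5 ✓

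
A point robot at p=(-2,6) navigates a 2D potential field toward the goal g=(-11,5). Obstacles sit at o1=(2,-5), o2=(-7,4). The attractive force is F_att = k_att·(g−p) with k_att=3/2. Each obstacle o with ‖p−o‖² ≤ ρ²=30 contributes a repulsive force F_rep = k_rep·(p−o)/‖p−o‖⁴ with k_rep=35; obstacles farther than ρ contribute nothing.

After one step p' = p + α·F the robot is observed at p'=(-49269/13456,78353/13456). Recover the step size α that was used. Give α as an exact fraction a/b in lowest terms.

F_att = 3/2·(g−p) = 3/2·(-9,-1) = (-13.5000,-1.5000)
o1: d²=137 > ρ²=30 → inactive
o2: d²=29 ≤ ρ²=30; F_rep = 35·(5,2)/29² = (0.2081,0.0832)
F = F_att + ΣF_rep = (-13.2919,-1.4168)
Δp = p'−p = (-1.6615,-0.1771); α = Δx/Fx = (-22357/13456) / (-22357/1682) = 1/8
check: Δy/Fy = (-2383/13456) / (-2383/1682) = 1/8 ✓

α = 1/8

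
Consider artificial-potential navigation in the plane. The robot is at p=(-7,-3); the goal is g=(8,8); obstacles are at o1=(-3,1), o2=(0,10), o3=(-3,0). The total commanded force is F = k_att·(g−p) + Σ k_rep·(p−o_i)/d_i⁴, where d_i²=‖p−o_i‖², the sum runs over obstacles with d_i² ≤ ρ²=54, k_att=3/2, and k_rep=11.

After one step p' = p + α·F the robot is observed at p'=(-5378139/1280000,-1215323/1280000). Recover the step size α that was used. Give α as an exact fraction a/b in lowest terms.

F_att = 3/2·(g−p) = 3/2·(15,11) = (22.5000,16.5000)
o1: d²=32 ≤ ρ²=54; F_rep = 11·(-4,-4)/32² = (-0.0430,-0.0430)
o2: d²=218 > ρ²=54 → inactive
o3: d²=25 ≤ ρ²=54; F_rep = 11·(-4,-3)/25² = (-0.0704,-0.0528)
F = F_att + ΣF_rep = (22.3866,16.4042)
Δp = p'−p = (2.7983,2.0505); α = Δx/Fx = (3581861/1280000) / (3581861/160000) = 1/8
check: Δy/Fy = (2624677/1280000) / (2624677/160000) = 1/8 ✓

α = 1/8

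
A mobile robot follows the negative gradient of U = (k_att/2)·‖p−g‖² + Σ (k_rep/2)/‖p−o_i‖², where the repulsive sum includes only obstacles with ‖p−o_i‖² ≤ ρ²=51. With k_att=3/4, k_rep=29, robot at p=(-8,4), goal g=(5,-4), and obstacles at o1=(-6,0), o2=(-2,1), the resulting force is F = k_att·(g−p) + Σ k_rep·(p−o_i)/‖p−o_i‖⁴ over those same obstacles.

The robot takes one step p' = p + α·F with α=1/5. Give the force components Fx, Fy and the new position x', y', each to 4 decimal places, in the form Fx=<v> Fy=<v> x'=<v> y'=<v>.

F_att = 3/4·(g−p) = 3/4·(13,-8) = (9.7500,-6.0000)
o1: d²=20 ≤ ρ²=51; F_rep = 29·(-2,4)/20² = (-0.1450,0.2900)
o2: d²=45 ≤ ρ²=51; F_rep = 29·(-6,3)/45² = (-0.0859,0.0430)
F = F_att + ΣF_rep = (9.5191,-5.6670)
p' = p + 1/5·F = (-6.0962,2.8666)

Fx=9.5191 Fy=-5.6670 x'=-6.0962 y'=2.8666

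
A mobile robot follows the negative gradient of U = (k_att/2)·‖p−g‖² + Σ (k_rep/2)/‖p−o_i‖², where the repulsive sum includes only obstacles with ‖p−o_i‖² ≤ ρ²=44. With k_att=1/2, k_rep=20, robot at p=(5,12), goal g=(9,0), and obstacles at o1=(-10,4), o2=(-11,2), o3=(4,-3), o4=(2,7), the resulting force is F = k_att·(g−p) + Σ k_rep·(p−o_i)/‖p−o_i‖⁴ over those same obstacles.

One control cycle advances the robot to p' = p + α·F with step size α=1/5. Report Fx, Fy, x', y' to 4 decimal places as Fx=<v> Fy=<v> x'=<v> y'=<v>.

Fx=2.0519 Fy=-5.9135 x'=5.4104 y'=10.8173

F_att = 1/2·(g−p) = 1/2·(4,-12) = (2.0000,-6.0000)
o1: d²=289 > ρ²=44 → inactive
o2: d²=356 > ρ²=44 → inactive
o3: d²=226 > ρ²=44 → inactive
o4: d²=34 ≤ ρ²=44; F_rep = 20·(3,5)/34² = (0.0519,0.0865)
F = F_att + ΣF_rep = (2.0519,-5.9135)
p' = p + 1/5·F = (5.4104,10.8173)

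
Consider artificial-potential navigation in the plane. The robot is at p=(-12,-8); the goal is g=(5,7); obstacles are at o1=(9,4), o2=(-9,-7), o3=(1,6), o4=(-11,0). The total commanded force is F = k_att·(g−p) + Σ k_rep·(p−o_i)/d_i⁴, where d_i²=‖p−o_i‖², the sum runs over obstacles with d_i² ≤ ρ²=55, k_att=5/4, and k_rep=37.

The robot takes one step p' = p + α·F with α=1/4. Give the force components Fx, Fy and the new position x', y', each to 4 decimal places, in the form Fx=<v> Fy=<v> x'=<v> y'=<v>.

Fx=20.1400 Fy=18.3800 x'=-6.9650 y'=-3.4050

F_att = 5/4·(g−p) = 5/4·(17,15) = (21.2500,18.7500)
o1: d²=585 > ρ²=55 → inactive
o2: d²=10 ≤ ρ²=55; F_rep = 37·(-3,-1)/10² = (-1.1100,-0.3700)
o3: d²=365 > ρ²=55 → inactive
o4: d²=65 > ρ²=55 → inactive
F = F_att + ΣF_rep = (20.1400,18.3800)
p' = p + 1/4·F = (-6.9650,-3.4050)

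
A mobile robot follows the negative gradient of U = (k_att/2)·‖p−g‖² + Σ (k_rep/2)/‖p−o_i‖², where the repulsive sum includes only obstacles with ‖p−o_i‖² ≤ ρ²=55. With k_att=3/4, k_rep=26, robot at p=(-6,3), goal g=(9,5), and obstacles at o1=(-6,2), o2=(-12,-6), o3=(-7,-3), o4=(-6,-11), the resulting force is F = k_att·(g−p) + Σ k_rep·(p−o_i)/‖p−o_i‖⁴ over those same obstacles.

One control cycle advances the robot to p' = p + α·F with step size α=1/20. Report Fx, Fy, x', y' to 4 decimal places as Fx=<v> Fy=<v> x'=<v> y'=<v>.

Fx=11.2690 Fy=27.6140 x'=-5.4366 y'=4.3807

F_att = 3/4·(g−p) = 3/4·(15,2) = (11.2500,1.5000)
o1: d²=1 ≤ ρ²=55; F_rep = 26·(0,1)/1² = (0.0000,26.0000)
o2: d²=117 > ρ²=55 → inactive
o3: d²=37 ≤ ρ²=55; F_rep = 26·(1,6)/37² = (0.0190,0.1140)
o4: d²=196 > ρ²=55 → inactive
F = F_att + ΣF_rep = (11.2690,27.6140)
p' = p + 1/20·F = (-5.4366,4.3807)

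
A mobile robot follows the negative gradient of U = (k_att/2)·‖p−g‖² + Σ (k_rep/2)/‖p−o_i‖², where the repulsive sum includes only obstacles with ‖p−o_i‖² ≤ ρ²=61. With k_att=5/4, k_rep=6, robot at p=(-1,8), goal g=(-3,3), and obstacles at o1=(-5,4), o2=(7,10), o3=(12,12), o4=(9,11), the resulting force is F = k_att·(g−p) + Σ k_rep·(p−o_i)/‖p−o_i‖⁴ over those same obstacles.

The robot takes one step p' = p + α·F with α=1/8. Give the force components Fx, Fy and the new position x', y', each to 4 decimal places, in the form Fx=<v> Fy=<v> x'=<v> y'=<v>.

F_att = 5/4·(g−p) = 5/4·(-2,-5) = (-2.5000,-6.2500)
o1: d²=32 ≤ ρ²=61; F_rep = 6·(4,4)/32² = (0.0234,0.0234)
o2: d²=68 > ρ²=61 → inactive
o3: d²=185 > ρ²=61 → inactive
o4: d²=109 > ρ²=61 → inactive
F = F_att + ΣF_rep = (-2.4766,-6.2266)
p' = p + 1/8·F = (-1.3096,7.2217)

Fx=-2.4766 Fy=-6.2266 x'=-1.3096 y'=7.2217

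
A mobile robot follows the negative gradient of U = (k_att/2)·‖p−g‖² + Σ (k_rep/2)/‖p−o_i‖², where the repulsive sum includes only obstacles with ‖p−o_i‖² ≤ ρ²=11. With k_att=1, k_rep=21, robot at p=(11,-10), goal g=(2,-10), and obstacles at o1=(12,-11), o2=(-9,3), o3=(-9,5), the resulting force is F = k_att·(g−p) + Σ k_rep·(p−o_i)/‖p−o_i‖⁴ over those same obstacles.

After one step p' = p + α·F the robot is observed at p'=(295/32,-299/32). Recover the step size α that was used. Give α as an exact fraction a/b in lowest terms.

α = 1/8

F_att = 1·(g−p) = 1·(-9,0) = (-9.0000,0.0000)
o1: d²=2 ≤ ρ²=11; F_rep = 21·(-1,1)/2² = (-5.2500,5.2500)
o2: d²=569 > ρ²=11 → inactive
o3: d²=625 > ρ²=11 → inactive
F = F_att + ΣF_rep = (-14.2500,5.2500)
Δp = p'−p = (-1.7812,0.6562); α = Δx/Fx = (-57/32) / (-57/4) = 1/8
check: Δy/Fy = (21/32) / (21/4) = 1/8 ✓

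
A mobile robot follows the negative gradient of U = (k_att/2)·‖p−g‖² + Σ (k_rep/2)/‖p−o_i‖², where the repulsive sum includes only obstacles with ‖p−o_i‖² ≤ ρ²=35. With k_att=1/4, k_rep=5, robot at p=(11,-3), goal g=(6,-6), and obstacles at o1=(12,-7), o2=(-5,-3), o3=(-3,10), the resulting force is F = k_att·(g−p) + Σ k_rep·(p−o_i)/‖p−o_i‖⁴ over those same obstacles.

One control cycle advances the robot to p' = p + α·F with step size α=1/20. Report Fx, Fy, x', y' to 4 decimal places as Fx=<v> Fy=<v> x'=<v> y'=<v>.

Fx=-1.2673 Fy=-0.6808 x'=10.9366 y'=-3.0340

F_att = 1/4·(g−p) = 1/4·(-5,-3) = (-1.2500,-0.7500)
o1: d²=17 ≤ ρ²=35; F_rep = 5·(-1,4)/17² = (-0.0173,0.0692)
o2: d²=256 > ρ²=35 → inactive
o3: d²=365 > ρ²=35 → inactive
F = F_att + ΣF_rep = (-1.2673,-0.6808)
p' = p + 1/20·F = (10.9366,-3.0340)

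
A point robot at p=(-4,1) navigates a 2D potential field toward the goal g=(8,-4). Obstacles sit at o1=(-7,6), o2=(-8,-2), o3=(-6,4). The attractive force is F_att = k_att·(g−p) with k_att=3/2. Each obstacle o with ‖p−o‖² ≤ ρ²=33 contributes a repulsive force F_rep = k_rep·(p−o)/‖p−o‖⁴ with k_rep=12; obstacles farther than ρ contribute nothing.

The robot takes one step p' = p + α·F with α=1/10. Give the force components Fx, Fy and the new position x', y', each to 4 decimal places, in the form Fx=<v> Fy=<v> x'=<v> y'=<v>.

Fx=18.2188 Fy=-7.6554 x'=-2.1781 y'=0.2345

F_att = 3/2·(g−p) = 3/2·(12,-5) = (18.0000,-7.5000)
o1: d²=34 > ρ²=33 → inactive
o2: d²=25 ≤ ρ²=33; F_rep = 12·(4,3)/25² = (0.0768,0.0576)
o3: d²=13 ≤ ρ²=33; F_rep = 12·(2,-3)/13² = (0.1420,-0.2130)
F = F_att + ΣF_rep = (18.2188,-7.6554)
p' = p + 1/10·F = (-2.1781,0.2345)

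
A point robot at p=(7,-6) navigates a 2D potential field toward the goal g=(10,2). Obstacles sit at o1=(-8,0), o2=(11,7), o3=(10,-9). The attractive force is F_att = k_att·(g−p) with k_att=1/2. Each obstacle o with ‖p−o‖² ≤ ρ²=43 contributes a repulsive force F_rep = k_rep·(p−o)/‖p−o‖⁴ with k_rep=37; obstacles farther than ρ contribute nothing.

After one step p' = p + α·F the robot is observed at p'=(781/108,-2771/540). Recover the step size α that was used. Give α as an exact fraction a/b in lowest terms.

F_att = 1/2·(g−p) = 1/2·(3,8) = (1.5000,4.0000)
o1: d²=261 > ρ²=43 → inactive
o2: d²=185 > ρ²=43 → inactive
o3: d²=18 ≤ ρ²=43; F_rep = 37·(-3,3)/18² = (-0.3426,0.3426)
F = F_att + ΣF_rep = (1.1574,4.3426)
Δp = p'−p = (0.2315,0.8685); α = Δx/Fx = (25/108) / (125/108) = 1/5
check: Δy/Fy = (469/540) / (469/108) = 1/5 ✓

α = 1/5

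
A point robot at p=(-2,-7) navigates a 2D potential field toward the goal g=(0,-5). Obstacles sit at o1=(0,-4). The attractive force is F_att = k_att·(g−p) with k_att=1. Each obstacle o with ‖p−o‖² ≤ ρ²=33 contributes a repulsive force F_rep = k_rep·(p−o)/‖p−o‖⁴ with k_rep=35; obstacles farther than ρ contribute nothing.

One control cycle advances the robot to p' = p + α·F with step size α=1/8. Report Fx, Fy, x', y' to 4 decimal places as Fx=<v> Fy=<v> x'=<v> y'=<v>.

Fx=1.5858 Fy=1.3787 x'=-1.8018 y'=-6.8277

F_att = 1·(g−p) = 1·(2,2) = (2.0000,2.0000)
o1: d²=13 ≤ ρ²=33; F_rep = 35·(-2,-3)/13² = (-0.4142,-0.6213)
F = F_att + ΣF_rep = (1.5858,1.3787)
p' = p + 1/8·F = (-1.8018,-6.8277)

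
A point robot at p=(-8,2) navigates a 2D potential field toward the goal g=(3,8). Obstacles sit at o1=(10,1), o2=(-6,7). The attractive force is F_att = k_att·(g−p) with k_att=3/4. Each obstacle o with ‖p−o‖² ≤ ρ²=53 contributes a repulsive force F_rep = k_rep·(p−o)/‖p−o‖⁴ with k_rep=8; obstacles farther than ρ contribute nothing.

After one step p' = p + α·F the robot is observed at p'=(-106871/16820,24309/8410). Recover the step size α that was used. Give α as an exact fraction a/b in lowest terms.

F_att = 3/4·(g−p) = 3/4·(11,6) = (8.2500,4.5000)
o1: d²=325 > ρ²=53 → inactive
o2: d²=29 ≤ ρ²=53; F_rep = 8·(-2,-5)/29² = (-0.0190,-0.0476)
F = F_att + ΣF_rep = (8.2310,4.4524)
Δp = p'−p = (1.6462,0.8905); α = Δx/Fx = (27689/16820) / (27689/3364) = 1/5
check: Δy/Fy = (7489/8410) / (7489/1682) = 1/5 ✓

α = 1/5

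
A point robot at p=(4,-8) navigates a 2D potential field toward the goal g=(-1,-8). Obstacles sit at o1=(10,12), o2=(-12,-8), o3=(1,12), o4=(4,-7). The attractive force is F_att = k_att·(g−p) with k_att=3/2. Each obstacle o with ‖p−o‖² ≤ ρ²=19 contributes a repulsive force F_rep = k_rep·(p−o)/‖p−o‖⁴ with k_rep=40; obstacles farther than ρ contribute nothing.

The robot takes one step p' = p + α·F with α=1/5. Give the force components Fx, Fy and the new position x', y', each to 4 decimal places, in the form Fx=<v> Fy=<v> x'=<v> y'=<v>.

Fx=-7.5000 Fy=-40.0000 x'=2.5000 y'=-16.0000

F_att = 3/2·(g−p) = 3/2·(-5,0) = (-7.5000,0.0000)
o1: d²=436 > ρ²=19 → inactive
o2: d²=256 > ρ²=19 → inactive
o3: d²=409 > ρ²=19 → inactive
o4: d²=1 ≤ ρ²=19; F_rep = 40·(0,-1)/1² = (0.0000,-40.0000)
F = F_att + ΣF_rep = (-7.5000,-40.0000)
p' = p + 1/5·F = (2.5000,-16.0000)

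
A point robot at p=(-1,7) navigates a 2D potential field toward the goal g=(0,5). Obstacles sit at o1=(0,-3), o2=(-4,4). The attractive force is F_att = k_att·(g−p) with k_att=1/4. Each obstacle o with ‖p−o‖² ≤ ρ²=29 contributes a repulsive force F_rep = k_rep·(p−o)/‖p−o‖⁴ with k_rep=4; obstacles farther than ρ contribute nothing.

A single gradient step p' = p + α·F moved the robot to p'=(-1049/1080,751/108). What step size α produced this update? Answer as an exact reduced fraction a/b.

α = 1/10

F_att = 1/4·(g−p) = 1/4·(1,-2) = (0.2500,-0.5000)
o1: d²=101 > ρ²=29 → inactive
o2: d²=18 ≤ ρ²=29; F_rep = 4·(3,3)/18² = (0.0370,0.0370)
F = F_att + ΣF_rep = (0.2870,-0.4630)
Δp = p'−p = (0.0287,-0.0463); α = Δx/Fx = (31/1080) / (31/108) = 1/10
check: Δy/Fy = (-5/108) / (-25/54) = 1/10 ✓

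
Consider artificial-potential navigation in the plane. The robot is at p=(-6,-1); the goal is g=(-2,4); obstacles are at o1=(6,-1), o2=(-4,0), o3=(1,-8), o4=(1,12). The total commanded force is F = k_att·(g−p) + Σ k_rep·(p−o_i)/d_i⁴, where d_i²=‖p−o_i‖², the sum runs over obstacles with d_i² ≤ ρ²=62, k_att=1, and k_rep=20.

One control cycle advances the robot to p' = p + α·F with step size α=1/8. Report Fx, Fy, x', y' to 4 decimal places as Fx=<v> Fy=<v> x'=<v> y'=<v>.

Fx=2.4000 Fy=4.2000 x'=-5.7000 y'=-0.4750

F_att = 1·(g−p) = 1·(4,5) = (4.0000,5.0000)
o1: d²=144 > ρ²=62 → inactive
o2: d²=5 ≤ ρ²=62; F_rep = 20·(-2,-1)/5² = (-1.6000,-0.8000)
o3: d²=98 > ρ²=62 → inactive
o4: d²=218 > ρ²=62 → inactive
F = F_att + ΣF_rep = (2.4000,4.2000)
p' = p + 1/8·F = (-5.7000,-0.4750)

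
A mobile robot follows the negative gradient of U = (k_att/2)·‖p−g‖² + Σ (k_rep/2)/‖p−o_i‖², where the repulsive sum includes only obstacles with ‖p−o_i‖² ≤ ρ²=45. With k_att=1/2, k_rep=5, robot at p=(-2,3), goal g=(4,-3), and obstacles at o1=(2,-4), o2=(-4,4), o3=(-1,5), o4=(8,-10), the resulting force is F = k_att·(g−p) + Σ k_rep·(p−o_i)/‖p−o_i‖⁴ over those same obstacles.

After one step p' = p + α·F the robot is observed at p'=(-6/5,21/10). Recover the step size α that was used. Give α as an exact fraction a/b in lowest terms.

α = 1/4

F_att = 1/2·(g−p) = 1/2·(6,-6) = (3.0000,-3.0000)
o1: d²=65 > ρ²=45 → inactive
o2: d²=5 ≤ ρ²=45; F_rep = 5·(2,-1)/5² = (0.4000,-0.2000)
o3: d²=5 ≤ ρ²=45; F_rep = 5·(-1,-2)/5² = (-0.2000,-0.4000)
o4: d²=269 > ρ²=45 → inactive
F = F_att + ΣF_rep = (3.2000,-3.6000)
Δp = p'−p = (0.8000,-0.9000); α = Δx/Fx = (4/5) / (16/5) = 1/4
check: Δy/Fy = (-9/10) / (-18/5) = 1/4 ✓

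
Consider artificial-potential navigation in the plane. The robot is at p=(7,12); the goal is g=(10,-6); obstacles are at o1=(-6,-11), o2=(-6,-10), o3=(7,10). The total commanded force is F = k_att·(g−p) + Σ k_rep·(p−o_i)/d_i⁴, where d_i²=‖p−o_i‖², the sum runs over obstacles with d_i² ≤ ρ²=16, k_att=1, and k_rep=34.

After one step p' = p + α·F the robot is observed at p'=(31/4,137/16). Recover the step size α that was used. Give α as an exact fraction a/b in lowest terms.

F_att = 1·(g−p) = 1·(3,-18) = (3.0000,-18.0000)
o1: d²=698 > ρ²=16 → inactive
o2: d²=653 > ρ²=16 → inactive
o3: d²=4 ≤ ρ²=16; F_rep = 34·(0,2)/4² = (0.0000,4.2500)
F = F_att + ΣF_rep = (3.0000,-13.7500)
Δp = p'−p = (0.7500,-3.4375); α = Δx/Fx = (3/4) / (3) = 1/4
check: Δy/Fy = (-55/16) / (-55/4) = 1/4 ✓

α = 1/4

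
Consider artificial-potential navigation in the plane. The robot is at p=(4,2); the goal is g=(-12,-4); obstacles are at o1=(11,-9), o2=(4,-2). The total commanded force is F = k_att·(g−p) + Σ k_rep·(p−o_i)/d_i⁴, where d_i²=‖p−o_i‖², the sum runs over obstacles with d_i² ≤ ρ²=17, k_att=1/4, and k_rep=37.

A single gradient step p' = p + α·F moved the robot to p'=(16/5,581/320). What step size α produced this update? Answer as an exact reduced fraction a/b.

F_att = 1/4·(g−p) = 1/4·(-16,-6) = (-4.0000,-1.5000)
o1: d²=170 > ρ²=17 → inactive
o2: d²=16 ≤ ρ²=17; F_rep = 37·(0,4)/16² = (0.0000,0.5781)
F = F_att + ΣF_rep = (-4.0000,-0.9219)
Δp = p'−p = (-0.8000,-0.1844); α = Δx/Fx = (-4/5) / (-4) = 1/5
check: Δy/Fy = (-59/320) / (-59/64) = 1/5 ✓

α = 1/5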